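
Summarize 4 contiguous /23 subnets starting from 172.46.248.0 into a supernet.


Original prefix: /23
Number of subnets: 4 = 2^2
New prefix = 23 - 2 = 21
Supernet: 172.46.248.0/21


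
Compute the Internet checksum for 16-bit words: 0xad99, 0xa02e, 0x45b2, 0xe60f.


Sum all words (with carry folding):
+ 0xad99 = 0xad99
+ 0xa02e = 0x4dc8
+ 0x45b2 = 0x937a
+ 0xe60f = 0x798a
One's complement: ~0x798a
Checksum = 0x8675


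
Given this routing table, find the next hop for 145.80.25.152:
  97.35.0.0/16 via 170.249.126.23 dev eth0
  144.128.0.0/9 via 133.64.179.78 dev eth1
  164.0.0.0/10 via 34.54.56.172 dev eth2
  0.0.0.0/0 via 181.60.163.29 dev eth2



Longest prefix match for 145.80.25.152:
  /16 97.35.0.0: no
  /9 144.128.0.0: no
  /10 164.0.0.0: no
  /0 0.0.0.0: MATCH
Selected: next-hop 181.60.163.29 via eth2 (matched /0)


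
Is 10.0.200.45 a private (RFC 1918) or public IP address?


RFC 1918 private ranges:
  10.0.0.0/8 (10.0.0.0 - 10.255.255.255)
  172.16.0.0/12 (172.16.0.0 - 172.31.255.255)
  192.168.0.0/16 (192.168.0.0 - 192.168.255.255)
Private (in 10.0.0.0/8)


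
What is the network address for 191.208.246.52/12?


IP:   10111111.11010000.11110110.00110100
Mask: 11111111.11110000.00000000.00000000
AND operation:
Net:  10111111.11010000.00000000.00000000
Network: 191.208.0.0/12


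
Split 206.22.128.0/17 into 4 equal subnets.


New prefix = 17 + 2 = 19
Each subnet has 8192 addresses
  206.22.128.0/19
  206.22.160.0/19
  206.22.192.0/19
  206.22.224.0/19
Subnets: 206.22.128.0/19, 206.22.160.0/19, 206.22.192.0/19, 206.22.224.0/19


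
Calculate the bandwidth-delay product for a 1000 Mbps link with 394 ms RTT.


BDP = bandwidth * RTT
= 1000 Mbps * 394 ms
= 1000 * 1e6 * 394 / 1000 bits
= 394000000 bits
= 49250000 bytes
= 48095.7031 KB
BDP = 394000000 bits (49250000 bytes)


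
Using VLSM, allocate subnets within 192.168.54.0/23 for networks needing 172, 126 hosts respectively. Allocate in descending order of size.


172 hosts -> /24 (254 usable): 192.168.54.0/24
126 hosts -> /25 (126 usable): 192.168.55.0/25
Allocation: 192.168.54.0/24 (172 hosts, 254 usable); 192.168.55.0/25 (126 hosts, 126 usable)


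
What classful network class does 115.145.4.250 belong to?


First octet: 115
Binary: 01110011
0xxxxxxx -> Class A (1-126)
Class A, default mask 255.0.0.0 (/8)


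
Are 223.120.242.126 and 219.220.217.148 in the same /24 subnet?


Mask: 255.255.255.0
223.120.242.126 AND mask = 223.120.242.0
219.220.217.148 AND mask = 219.220.217.0
No, different subnets (223.120.242.0 vs 219.220.217.0)


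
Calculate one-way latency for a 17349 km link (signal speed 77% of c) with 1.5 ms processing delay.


Speed = 0.77 * 3e5 km/s = 231000 km/s
Propagation delay = 17349 / 231000 = 0.0751 s = 75.1039 ms
Processing delay = 1.5 ms
Total one-way latency = 76.6039 ms


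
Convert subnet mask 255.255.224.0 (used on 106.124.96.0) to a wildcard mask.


Subnet mask: 255.255.224.0
Wildcard = 255.255.255.255 - subnet mask
255 - 255 = 0
255 - 255 = 0
255 - 224 = 31
255 - 0 = 255
Wildcard: 0.0.31.255


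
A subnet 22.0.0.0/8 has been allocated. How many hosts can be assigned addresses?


Host bits = 32 - 8 = 24
Total addresses = 2^24 = 16777216
Usable = total - 2 (network and broadcast)
Usable hosts: 16777214


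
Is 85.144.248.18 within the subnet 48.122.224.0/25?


Subnet network: 48.122.224.0
Test IP AND mask: 85.144.248.0
No, 85.144.248.18 is not in 48.122.224.0/25


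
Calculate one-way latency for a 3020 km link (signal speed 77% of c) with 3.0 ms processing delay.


Speed = 0.77 * 3e5 km/s = 231000 km/s
Propagation delay = 3020 / 231000 = 0.0131 s = 13.0736 ms
Processing delay = 3.0 ms
Total one-way latency = 16.0736 ms


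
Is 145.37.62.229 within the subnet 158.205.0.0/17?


Subnet network: 158.205.0.0
Test IP AND mask: 145.37.0.0
No, 145.37.62.229 is not in 158.205.0.0/17


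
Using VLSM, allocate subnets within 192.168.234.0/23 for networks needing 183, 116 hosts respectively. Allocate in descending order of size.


183 hosts -> /24 (254 usable): 192.168.234.0/24
116 hosts -> /25 (126 usable): 192.168.235.0/25
Allocation: 192.168.234.0/24 (183 hosts, 254 usable); 192.168.235.0/25 (116 hosts, 126 usable)


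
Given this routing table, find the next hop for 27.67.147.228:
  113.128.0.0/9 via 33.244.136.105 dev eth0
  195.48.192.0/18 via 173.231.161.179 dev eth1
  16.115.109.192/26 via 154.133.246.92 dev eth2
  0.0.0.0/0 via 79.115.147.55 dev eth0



Longest prefix match for 27.67.147.228:
  /9 113.128.0.0: no
  /18 195.48.192.0: no
  /26 16.115.109.192: no
  /0 0.0.0.0: MATCH
Selected: next-hop 79.115.147.55 via eth0 (matched /0)


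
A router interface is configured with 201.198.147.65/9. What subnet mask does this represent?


/9 means 9 network bits, 23 host bits
Binary: 11111111100000000000000000000000
Mask: 255.128.0.0


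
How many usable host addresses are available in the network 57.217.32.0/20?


Host bits = 32 - 20 = 12
Total addresses = 2^12 = 4096
Usable = total - 2 (network and broadcast)
Usable hosts: 4094


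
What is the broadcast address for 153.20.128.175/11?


Network: 153.0.0.0/11
Host bits = 21
Set all host bits to 1:
Broadcast: 153.31.255.255


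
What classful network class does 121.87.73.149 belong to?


First octet: 121
Binary: 01111001
0xxxxxxx -> Class A (1-126)
Class A, default mask 255.0.0.0 (/8)


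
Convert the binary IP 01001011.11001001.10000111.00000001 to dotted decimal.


01001011 = 75
11001001 = 201
10000111 = 135
00000001 = 1
IP: 75.201.135.1


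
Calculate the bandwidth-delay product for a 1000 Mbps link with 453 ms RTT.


BDP = bandwidth * RTT
= 1000 Mbps * 453 ms
= 1000 * 1e6 * 453 / 1000 bits
= 453000000 bits
= 56625000 bytes
= 55297.8516 KB
BDP = 453000000 bits (56625000 bytes)


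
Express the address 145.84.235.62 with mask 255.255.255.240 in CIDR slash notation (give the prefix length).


Binary: 11111111.11111111.11111111.11110000
Count leading 1s
Prefix: /28


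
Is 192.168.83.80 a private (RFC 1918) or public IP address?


RFC 1918 private ranges:
  10.0.0.0/8 (10.0.0.0 - 10.255.255.255)
  172.16.0.0/12 (172.16.0.0 - 172.31.255.255)
  192.168.0.0/16 (192.168.0.0 - 192.168.255.255)
Private (in 192.168.0.0/16)


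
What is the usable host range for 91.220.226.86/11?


Network: 91.192.0.0
Broadcast: 91.223.255.255
First usable = network + 1
Last usable = broadcast - 1
Range: 91.192.0.1 to 91.223.255.254


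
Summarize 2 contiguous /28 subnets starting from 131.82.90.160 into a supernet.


Original prefix: /28
Number of subnets: 2 = 2^1
New prefix = 28 - 1 = 27
Supernet: 131.82.90.160/27


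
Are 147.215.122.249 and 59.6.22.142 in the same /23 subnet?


Mask: 255.255.254.0
147.215.122.249 AND mask = 147.215.122.0
59.6.22.142 AND mask = 59.6.22.0
No, different subnets (147.215.122.0 vs 59.6.22.0)


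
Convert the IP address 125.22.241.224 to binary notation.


125 = 01111101
22 = 00010110
241 = 11110001
224 = 11100000
Binary: 01111101.00010110.11110001.11100000


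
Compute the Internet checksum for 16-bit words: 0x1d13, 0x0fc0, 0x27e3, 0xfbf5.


Sum all words (with carry folding):
+ 0x1d13 = 0x1d13
+ 0x0fc0 = 0x2cd3
+ 0x27e3 = 0x54b6
+ 0xfbf5 = 0x50ac
One's complement: ~0x50ac
Checksum = 0xaf53


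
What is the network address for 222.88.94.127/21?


IP:   11011110.01011000.01011110.01111111
Mask: 11111111.11111111.11111000.00000000
AND operation:
Net:  11011110.01011000.01011000.00000000
Network: 222.88.88.0/21


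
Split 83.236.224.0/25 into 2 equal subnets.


New prefix = 25 + 1 = 26
Each subnet has 64 addresses
  83.236.224.0/26
  83.236.224.64/26
Subnets: 83.236.224.0/26, 83.236.224.64/26


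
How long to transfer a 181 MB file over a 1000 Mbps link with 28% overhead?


Effective throughput = 1000 * (1 - 28/100) = 720 Mbps
File size in Mb = 181 * 8 = 1448 Mb
Time = 1448 / 720
Time = 2.0111 seconds


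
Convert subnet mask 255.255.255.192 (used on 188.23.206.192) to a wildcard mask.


Subnet mask: 255.255.255.192
Wildcard = 255.255.255.255 - subnet mask
255 - 255 = 0
255 - 255 = 0
255 - 255 = 0
255 - 192 = 63
Wildcard: 0.0.0.63


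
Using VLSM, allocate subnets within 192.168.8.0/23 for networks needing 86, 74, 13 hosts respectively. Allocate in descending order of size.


86 hosts -> /25 (126 usable): 192.168.8.0/25
74 hosts -> /25 (126 usable): 192.168.8.128/25
13 hosts -> /28 (14 usable): 192.168.9.0/28
Allocation: 192.168.8.0/25 (86 hosts, 126 usable); 192.168.8.128/25 (74 hosts, 126 usable); 192.168.9.0/28 (13 hosts, 14 usable)


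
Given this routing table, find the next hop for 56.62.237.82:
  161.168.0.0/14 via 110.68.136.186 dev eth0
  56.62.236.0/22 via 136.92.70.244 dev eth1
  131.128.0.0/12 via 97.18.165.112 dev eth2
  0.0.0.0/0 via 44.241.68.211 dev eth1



Longest prefix match for 56.62.237.82:
  /14 161.168.0.0: no
  /22 56.62.236.0: MATCH
  /12 131.128.0.0: no
  /0 0.0.0.0: MATCH
Selected: next-hop 136.92.70.244 via eth1 (matched /22)


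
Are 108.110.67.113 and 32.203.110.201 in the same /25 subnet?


Mask: 255.255.255.128
108.110.67.113 AND mask = 108.110.67.0
32.203.110.201 AND mask = 32.203.110.128
No, different subnets (108.110.67.0 vs 32.203.110.128)


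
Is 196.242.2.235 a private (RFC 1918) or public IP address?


RFC 1918 private ranges:
  10.0.0.0/8 (10.0.0.0 - 10.255.255.255)
  172.16.0.0/12 (172.16.0.0 - 172.31.255.255)
  192.168.0.0/16 (192.168.0.0 - 192.168.255.255)
Public (not in any RFC 1918 range)


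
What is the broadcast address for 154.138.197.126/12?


Network: 154.128.0.0/12
Host bits = 20
Set all host bits to 1:
Broadcast: 154.143.255.255


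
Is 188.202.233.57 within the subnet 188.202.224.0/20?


Subnet network: 188.202.224.0
Test IP AND mask: 188.202.224.0
Yes, 188.202.233.57 is in 188.202.224.0/20


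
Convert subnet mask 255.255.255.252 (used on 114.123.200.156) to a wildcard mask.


Subnet mask: 255.255.255.252
Wildcard = 255.255.255.255 - subnet mask
255 - 255 = 0
255 - 255 = 0
255 - 255 = 0
255 - 252 = 3
Wildcard: 0.0.0.3


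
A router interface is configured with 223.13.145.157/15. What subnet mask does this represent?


/15 means 15 network bits, 17 host bits
Binary: 11111111111111100000000000000000
Mask: 255.254.0.0


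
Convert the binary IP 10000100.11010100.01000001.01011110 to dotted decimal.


10000100 = 132
11010100 = 212
01000001 = 65
01011110 = 94
IP: 132.212.65.94


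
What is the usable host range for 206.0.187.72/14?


Network: 206.0.0.0
Broadcast: 206.3.255.255
First usable = network + 1
Last usable = broadcast - 1
Range: 206.0.0.1 to 206.3.255.254


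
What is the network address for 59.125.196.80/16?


IP:   00111011.01111101.11000100.01010000
Mask: 11111111.11111111.00000000.00000000
AND operation:
Net:  00111011.01111101.00000000.00000000
Network: 59.125.0.0/16


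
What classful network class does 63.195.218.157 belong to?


First octet: 63
Binary: 00111111
0xxxxxxx -> Class A (1-126)
Class A, default mask 255.0.0.0 (/8)


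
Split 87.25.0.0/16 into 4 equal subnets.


New prefix = 16 + 2 = 18
Each subnet has 16384 addresses
  87.25.0.0/18
  87.25.64.0/18
  87.25.128.0/18
  87.25.192.0/18
Subnets: 87.25.0.0/18, 87.25.64.0/18, 87.25.128.0/18, 87.25.192.0/18


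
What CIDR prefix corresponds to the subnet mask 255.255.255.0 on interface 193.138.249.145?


Binary: 11111111.11111111.11111111.00000000
Count leading 1s
Prefix: /24


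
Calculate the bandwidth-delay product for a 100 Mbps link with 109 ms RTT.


BDP = bandwidth * RTT
= 100 Mbps * 109 ms
= 100 * 1e6 * 109 / 1000 bits
= 10900000 bits
= 1362500 bytes
= 1330.5664 KB
BDP = 10900000 bits (1362500 bytes)


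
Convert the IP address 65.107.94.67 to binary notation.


65 = 01000001
107 = 01101011
94 = 01011110
67 = 01000011
Binary: 01000001.01101011.01011110.01000011


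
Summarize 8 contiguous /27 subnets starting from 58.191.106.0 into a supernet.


Original prefix: /27
Number of subnets: 8 = 2^3
New prefix = 27 - 3 = 24
Supernet: 58.191.106.0/24


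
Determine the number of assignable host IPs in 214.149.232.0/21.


Host bits = 32 - 21 = 11
Total addresses = 2^11 = 2048
Usable = total - 2 (network and broadcast)
Usable hosts: 2046


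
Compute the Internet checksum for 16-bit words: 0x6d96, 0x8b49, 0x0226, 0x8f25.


Sum all words (with carry folding):
+ 0x6d96 = 0x6d96
+ 0x8b49 = 0xf8df
+ 0x0226 = 0xfb05
+ 0x8f25 = 0x8a2b
One's complement: ~0x8a2b
Checksum = 0x75d4


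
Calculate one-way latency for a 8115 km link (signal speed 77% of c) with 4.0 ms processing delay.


Speed = 0.77 * 3e5 km/s = 231000 km/s
Propagation delay = 8115 / 231000 = 0.0351 s = 35.1299 ms
Processing delay = 4.0 ms
Total one-way latency = 39.1299 ms


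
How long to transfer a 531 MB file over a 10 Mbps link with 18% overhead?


Effective throughput = 10 * (1 - 18/100) = 8.2 Mbps
File size in Mb = 531 * 8 = 4248 Mb
Time = 4248 / 8.2
Time = 518.0488 seconds


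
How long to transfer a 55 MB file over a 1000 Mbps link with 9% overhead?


Effective throughput = 1000 * (1 - 9/100) = 910 Mbps
File size in Mb = 55 * 8 = 440 Mb
Time = 440 / 910
Time = 0.4835 seconds


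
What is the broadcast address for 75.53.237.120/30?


Network: 75.53.237.120/30
Host bits = 2
Set all host bits to 1:
Broadcast: 75.53.237.123


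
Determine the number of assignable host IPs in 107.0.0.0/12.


Host bits = 32 - 12 = 20
Total addresses = 2^20 = 1048576
Usable = total - 2 (network and broadcast)
Usable hosts: 1048574


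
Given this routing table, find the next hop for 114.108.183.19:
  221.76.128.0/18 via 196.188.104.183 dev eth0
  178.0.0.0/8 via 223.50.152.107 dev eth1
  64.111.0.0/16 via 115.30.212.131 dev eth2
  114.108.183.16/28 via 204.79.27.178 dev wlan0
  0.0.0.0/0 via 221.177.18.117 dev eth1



Longest prefix match for 114.108.183.19:
  /18 221.76.128.0: no
  /8 178.0.0.0: no
  /16 64.111.0.0: no
  /28 114.108.183.16: MATCH
  /0 0.0.0.0: MATCH
Selected: next-hop 204.79.27.178 via wlan0 (matched /28)


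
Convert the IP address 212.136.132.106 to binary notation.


212 = 11010100
136 = 10001000
132 = 10000100
106 = 01101010
Binary: 11010100.10001000.10000100.01101010


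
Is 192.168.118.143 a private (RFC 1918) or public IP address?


RFC 1918 private ranges:
  10.0.0.0/8 (10.0.0.0 - 10.255.255.255)
  172.16.0.0/12 (172.16.0.0 - 172.31.255.255)
  192.168.0.0/16 (192.168.0.0 - 192.168.255.255)
Private (in 192.168.0.0/16)


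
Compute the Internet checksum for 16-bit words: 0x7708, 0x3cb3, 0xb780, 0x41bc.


Sum all words (with carry folding):
+ 0x7708 = 0x7708
+ 0x3cb3 = 0xb3bb
+ 0xb780 = 0x6b3c
+ 0x41bc = 0xacf8
One's complement: ~0xacf8
Checksum = 0x5307


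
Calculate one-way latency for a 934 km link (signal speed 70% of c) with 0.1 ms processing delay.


Speed = 0.7 * 3e5 km/s = 210000 km/s
Propagation delay = 934 / 210000 = 0.0044 s = 4.4476 ms
Processing delay = 0.1 ms
Total one-way latency = 4.5476 ms


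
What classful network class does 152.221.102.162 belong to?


First octet: 152
Binary: 10011000
10xxxxxx -> Class B (128-191)
Class B, default mask 255.255.0.0 (/16)


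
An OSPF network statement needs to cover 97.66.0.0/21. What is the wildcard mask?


Subnet mask: 255.255.248.0
Wildcard = 255.255.255.255 - subnet mask
255 - 255 = 0
255 - 255 = 0
255 - 248 = 7
255 - 0 = 255
Wildcard: 0.0.7.255


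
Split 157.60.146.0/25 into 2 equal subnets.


New prefix = 25 + 1 = 26
Each subnet has 64 addresses
  157.60.146.0/26
  157.60.146.64/26
Subnets: 157.60.146.0/26, 157.60.146.64/26


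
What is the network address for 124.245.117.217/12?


IP:   01111100.11110101.01110101.11011001
Mask: 11111111.11110000.00000000.00000000
AND operation:
Net:  01111100.11110000.00000000.00000000
Network: 124.240.0.0/12


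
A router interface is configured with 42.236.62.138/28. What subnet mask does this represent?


/28 means 28 network bits, 4 host bits
Binary: 11111111111111111111111111110000
Mask: 255.255.255.240


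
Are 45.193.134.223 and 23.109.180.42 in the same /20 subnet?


Mask: 255.255.240.0
45.193.134.223 AND mask = 45.193.128.0
23.109.180.42 AND mask = 23.109.176.0
No, different subnets (45.193.128.0 vs 23.109.176.0)


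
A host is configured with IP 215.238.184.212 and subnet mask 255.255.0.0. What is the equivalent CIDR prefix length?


Binary: 11111111.11111111.00000000.00000000
Count leading 1s
Prefix: /16


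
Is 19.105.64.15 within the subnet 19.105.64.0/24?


Subnet network: 19.105.64.0
Test IP AND mask: 19.105.64.0
Yes, 19.105.64.15 is in 19.105.64.0/24


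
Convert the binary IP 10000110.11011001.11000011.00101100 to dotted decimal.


10000110 = 134
11011001 = 217
11000011 = 195
00101100 = 44
IP: 134.217.195.44


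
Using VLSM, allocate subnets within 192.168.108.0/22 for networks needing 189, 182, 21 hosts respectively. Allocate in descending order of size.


189 hosts -> /24 (254 usable): 192.168.108.0/24
182 hosts -> /24 (254 usable): 192.168.109.0/24
21 hosts -> /27 (30 usable): 192.168.110.0/27
Allocation: 192.168.108.0/24 (189 hosts, 254 usable); 192.168.109.0/24 (182 hosts, 254 usable); 192.168.110.0/27 (21 hosts, 30 usable)


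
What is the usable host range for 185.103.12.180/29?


Network: 185.103.12.176
Broadcast: 185.103.12.183
First usable = network + 1
Last usable = broadcast - 1
Range: 185.103.12.177 to 185.103.12.182


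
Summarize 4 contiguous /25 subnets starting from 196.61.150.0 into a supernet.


Original prefix: /25
Number of subnets: 4 = 2^2
New prefix = 25 - 2 = 23
Supernet: 196.61.150.0/23


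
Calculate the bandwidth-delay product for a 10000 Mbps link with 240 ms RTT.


BDP = bandwidth * RTT
= 10000 Mbps * 240 ms
= 10000 * 1e6 * 240 / 1000 bits
= 2400000000 bits
= 300000000 bytes
= 292968.75 KB
BDP = 2400000000 bits (300000000 bytes)


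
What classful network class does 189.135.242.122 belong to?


First octet: 189
Binary: 10111101
10xxxxxx -> Class B (128-191)
Class B, default mask 255.255.0.0 (/16)


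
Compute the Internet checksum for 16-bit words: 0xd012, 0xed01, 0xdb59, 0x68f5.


Sum all words (with carry folding):
+ 0xd012 = 0xd012
+ 0xed01 = 0xbd14
+ 0xdb59 = 0x986e
+ 0x68f5 = 0x0164
One's complement: ~0x0164
Checksum = 0xfe9b


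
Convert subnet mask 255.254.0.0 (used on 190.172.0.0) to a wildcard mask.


Subnet mask: 255.254.0.0
Wildcard = 255.255.255.255 - subnet mask
255 - 255 = 0
255 - 254 = 1
255 - 0 = 255
255 - 0 = 255
Wildcard: 0.1.255.255


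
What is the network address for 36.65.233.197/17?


IP:   00100100.01000001.11101001.11000101
Mask: 11111111.11111111.10000000.00000000
AND operation:
Net:  00100100.01000001.10000000.00000000
Network: 36.65.128.0/17


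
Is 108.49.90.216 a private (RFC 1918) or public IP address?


RFC 1918 private ranges:
  10.0.0.0/8 (10.0.0.0 - 10.255.255.255)
  172.16.0.0/12 (172.16.0.0 - 172.31.255.255)
  192.168.0.0/16 (192.168.0.0 - 192.168.255.255)
Public (not in any RFC 1918 range)


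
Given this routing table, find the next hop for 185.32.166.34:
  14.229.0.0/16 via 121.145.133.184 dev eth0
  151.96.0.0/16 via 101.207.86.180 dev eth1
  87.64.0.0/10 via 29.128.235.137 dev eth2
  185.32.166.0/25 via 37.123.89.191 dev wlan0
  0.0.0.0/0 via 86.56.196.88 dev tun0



Longest prefix match for 185.32.166.34:
  /16 14.229.0.0: no
  /16 151.96.0.0: no
  /10 87.64.0.0: no
  /25 185.32.166.0: MATCH
  /0 0.0.0.0: MATCH
Selected: next-hop 37.123.89.191 via wlan0 (matched /25)


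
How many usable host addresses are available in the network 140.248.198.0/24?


Host bits = 32 - 24 = 8
Total addresses = 2^8 = 256
Usable = total - 2 (network and broadcast)
Usable hosts: 254


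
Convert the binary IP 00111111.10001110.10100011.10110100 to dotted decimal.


00111111 = 63
10001110 = 142
10100011 = 163
10110100 = 180
IP: 63.142.163.180


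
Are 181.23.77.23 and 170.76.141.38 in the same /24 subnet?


Mask: 255.255.255.0
181.23.77.23 AND mask = 181.23.77.0
170.76.141.38 AND mask = 170.76.141.0
No, different subnets (181.23.77.0 vs 170.76.141.0)


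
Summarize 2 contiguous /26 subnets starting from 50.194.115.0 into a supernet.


Original prefix: /26
Number of subnets: 2 = 2^1
New prefix = 26 - 1 = 25
Supernet: 50.194.115.0/25


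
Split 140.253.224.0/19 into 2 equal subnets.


New prefix = 19 + 1 = 20
Each subnet has 4096 addresses
  140.253.224.0/20
  140.253.240.0/20
Subnets: 140.253.224.0/20, 140.253.240.0/20


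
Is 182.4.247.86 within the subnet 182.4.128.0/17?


Subnet network: 182.4.128.0
Test IP AND mask: 182.4.128.0
Yes, 182.4.247.86 is in 182.4.128.0/17


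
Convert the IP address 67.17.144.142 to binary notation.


67 = 01000011
17 = 00010001
144 = 10010000
142 = 10001110
Binary: 01000011.00010001.10010000.10001110


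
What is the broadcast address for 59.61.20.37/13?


Network: 59.56.0.0/13
Host bits = 19
Set all host bits to 1:
Broadcast: 59.63.255.255


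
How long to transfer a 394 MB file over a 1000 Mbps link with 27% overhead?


Effective throughput = 1000 * (1 - 27/100) = 730 Mbps
File size in Mb = 394 * 8 = 3152 Mb
Time = 3152 / 730
Time = 4.3178 seconds


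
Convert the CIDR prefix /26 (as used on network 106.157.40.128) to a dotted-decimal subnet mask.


/26 means 26 network bits, 6 host bits
Binary: 11111111111111111111111111000000
Mask: 255.255.255.192


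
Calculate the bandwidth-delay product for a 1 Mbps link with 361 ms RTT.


BDP = bandwidth * RTT
= 1 Mbps * 361 ms
= 1 * 1e6 * 361 / 1000 bits
= 361000 bits
= 45125 bytes
= 44.0674 KB
BDP = 361000 bits (45125 bytes)


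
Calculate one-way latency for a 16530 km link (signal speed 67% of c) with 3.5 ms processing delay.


Speed = 0.67 * 3e5 km/s = 201000 km/s
Propagation delay = 16530 / 201000 = 0.0822 s = 82.2388 ms
Processing delay = 3.5 ms
Total one-way latency = 85.7388 ms


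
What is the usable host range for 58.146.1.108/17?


Network: 58.146.0.0
Broadcast: 58.146.127.255
First usable = network + 1
Last usable = broadcast - 1
Range: 58.146.0.1 to 58.146.127.254


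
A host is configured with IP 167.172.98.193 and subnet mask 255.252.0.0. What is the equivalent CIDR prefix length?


Binary: 11111111.11111100.00000000.00000000
Count leading 1s
Prefix: /14


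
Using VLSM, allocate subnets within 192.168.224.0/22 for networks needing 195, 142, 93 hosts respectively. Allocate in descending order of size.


195 hosts -> /24 (254 usable): 192.168.224.0/24
142 hosts -> /24 (254 usable): 192.168.225.0/24
93 hosts -> /25 (126 usable): 192.168.226.0/25
Allocation: 192.168.224.0/24 (195 hosts, 254 usable); 192.168.225.0/24 (142 hosts, 254 usable); 192.168.226.0/25 (93 hosts, 126 usable)


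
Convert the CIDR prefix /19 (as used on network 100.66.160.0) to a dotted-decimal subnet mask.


/19 means 19 network bits, 13 host bits
Binary: 11111111111111111110000000000000
Mask: 255.255.224.0


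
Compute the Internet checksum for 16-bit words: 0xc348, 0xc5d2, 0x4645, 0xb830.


Sum all words (with carry folding):
+ 0xc348 = 0xc348
+ 0xc5d2 = 0x891b
+ 0x4645 = 0xcf60
+ 0xb830 = 0x8791
One's complement: ~0x8791
Checksum = 0x786e


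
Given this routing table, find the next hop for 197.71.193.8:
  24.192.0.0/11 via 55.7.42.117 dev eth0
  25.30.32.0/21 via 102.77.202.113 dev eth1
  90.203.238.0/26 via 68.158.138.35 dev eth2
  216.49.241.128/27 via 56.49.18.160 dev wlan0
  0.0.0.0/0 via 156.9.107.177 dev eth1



Longest prefix match for 197.71.193.8:
  /11 24.192.0.0: no
  /21 25.30.32.0: no
  /26 90.203.238.0: no
  /27 216.49.241.128: no
  /0 0.0.0.0: MATCH
Selected: next-hop 156.9.107.177 via eth1 (matched /0)


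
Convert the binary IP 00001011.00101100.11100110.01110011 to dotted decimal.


00001011 = 11
00101100 = 44
11100110 = 230
01110011 = 115
IP: 11.44.230.115


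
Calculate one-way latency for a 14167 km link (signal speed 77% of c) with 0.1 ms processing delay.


Speed = 0.77 * 3e5 km/s = 231000 km/s
Propagation delay = 14167 / 231000 = 0.0613 s = 61.329 ms
Processing delay = 0.1 ms
Total one-way latency = 61.429 ms


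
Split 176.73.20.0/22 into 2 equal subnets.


New prefix = 22 + 1 = 23
Each subnet has 512 addresses
  176.73.20.0/23
  176.73.22.0/23
Subnets: 176.73.20.0/23, 176.73.22.0/23


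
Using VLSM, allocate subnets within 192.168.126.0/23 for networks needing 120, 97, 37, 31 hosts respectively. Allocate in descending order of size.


120 hosts -> /25 (126 usable): 192.168.126.0/25
97 hosts -> /25 (126 usable): 192.168.126.128/25
37 hosts -> /26 (62 usable): 192.168.127.0/26
31 hosts -> /26 (62 usable): 192.168.127.64/26
Allocation: 192.168.126.0/25 (120 hosts, 126 usable); 192.168.126.128/25 (97 hosts, 126 usable); 192.168.127.0/26 (37 hosts, 62 usable); 192.168.127.64/26 (31 hosts, 62 usable)


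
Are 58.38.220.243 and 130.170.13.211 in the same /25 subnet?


Mask: 255.255.255.128
58.38.220.243 AND mask = 58.38.220.128
130.170.13.211 AND mask = 130.170.13.128
No, different subnets (58.38.220.128 vs 130.170.13.128)


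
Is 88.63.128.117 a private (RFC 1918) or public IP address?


RFC 1918 private ranges:
  10.0.0.0/8 (10.0.0.0 - 10.255.255.255)
  172.16.0.0/12 (172.16.0.0 - 172.31.255.255)
  192.168.0.0/16 (192.168.0.0 - 192.168.255.255)
Public (not in any RFC 1918 range)


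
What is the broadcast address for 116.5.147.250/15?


Network: 116.4.0.0/15
Host bits = 17
Set all host bits to 1:
Broadcast: 116.5.255.255


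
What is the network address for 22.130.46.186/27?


IP:   00010110.10000010.00101110.10111010
Mask: 11111111.11111111.11111111.11100000
AND operation:
Net:  00010110.10000010.00101110.10100000
Network: 22.130.46.160/27


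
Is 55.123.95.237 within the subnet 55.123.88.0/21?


Subnet network: 55.123.88.0
Test IP AND mask: 55.123.88.0
Yes, 55.123.95.237 is in 55.123.88.0/21


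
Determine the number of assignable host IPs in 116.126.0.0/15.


Host bits = 32 - 15 = 17
Total addresses = 2^17 = 131072
Usable = total - 2 (network and broadcast)
Usable hosts: 131070


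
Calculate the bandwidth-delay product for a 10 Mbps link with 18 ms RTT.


BDP = bandwidth * RTT
= 10 Mbps * 18 ms
= 10 * 1e6 * 18 / 1000 bits
= 180000 bits
= 22500 bytes
= 21.9727 KB
BDP = 180000 bits (22500 bytes)


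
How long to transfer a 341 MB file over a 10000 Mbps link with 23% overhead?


Effective throughput = 10000 * (1 - 23/100) = 7700 Mbps
File size in Mb = 341 * 8 = 2728 Mb
Time = 2728 / 7700
Time = 0.3543 seconds


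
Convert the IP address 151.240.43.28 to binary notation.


151 = 10010111
240 = 11110000
43 = 00101011
28 = 00011100
Binary: 10010111.11110000.00101011.00011100


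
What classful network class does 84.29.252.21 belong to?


First octet: 84
Binary: 01010100
0xxxxxxx -> Class A (1-126)
Class A, default mask 255.0.0.0 (/8)


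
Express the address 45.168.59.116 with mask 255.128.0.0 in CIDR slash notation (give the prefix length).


Binary: 11111111.10000000.00000000.00000000
Count leading 1s
Prefix: /9


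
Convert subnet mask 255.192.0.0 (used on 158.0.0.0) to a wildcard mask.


Subnet mask: 255.192.0.0
Wildcard = 255.255.255.255 - subnet mask
255 - 255 = 0
255 - 192 = 63
255 - 0 = 255
255 - 0 = 255
Wildcard: 0.63.255.255


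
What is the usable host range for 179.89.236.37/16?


Network: 179.89.0.0
Broadcast: 179.89.255.255
First usable = network + 1
Last usable = broadcast - 1
Range: 179.89.0.1 to 179.89.255.254


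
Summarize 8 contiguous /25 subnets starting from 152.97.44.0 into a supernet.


Original prefix: /25
Number of subnets: 8 = 2^3
New prefix = 25 - 3 = 22
Supernet: 152.97.44.0/22


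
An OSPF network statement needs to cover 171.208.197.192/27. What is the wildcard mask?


Subnet mask: 255.255.255.224
Wildcard = 255.255.255.255 - subnet mask
255 - 255 = 0
255 - 255 = 0
255 - 255 = 0
255 - 224 = 31
Wildcard: 0.0.0.31


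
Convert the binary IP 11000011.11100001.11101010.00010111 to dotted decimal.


11000011 = 195
11100001 = 225
11101010 = 234
00010111 = 23
IP: 195.225.234.23


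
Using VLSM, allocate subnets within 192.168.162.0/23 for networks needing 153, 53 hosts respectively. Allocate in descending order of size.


153 hosts -> /24 (254 usable): 192.168.162.0/24
53 hosts -> /26 (62 usable): 192.168.163.0/26
Allocation: 192.168.162.0/24 (153 hosts, 254 usable); 192.168.163.0/26 (53 hosts, 62 usable)


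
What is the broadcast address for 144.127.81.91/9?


Network: 144.0.0.0/9
Host bits = 23
Set all host bits to 1:
Broadcast: 144.127.255.255


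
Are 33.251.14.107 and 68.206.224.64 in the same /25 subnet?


Mask: 255.255.255.128
33.251.14.107 AND mask = 33.251.14.0
68.206.224.64 AND mask = 68.206.224.0
No, different subnets (33.251.14.0 vs 68.206.224.0)


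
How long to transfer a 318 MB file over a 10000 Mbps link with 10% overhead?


Effective throughput = 10000 * (1 - 10/100) = 9000 Mbps
File size in Mb = 318 * 8 = 2544 Mb
Time = 2544 / 9000
Time = 0.2827 seconds


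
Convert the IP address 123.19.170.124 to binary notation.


123 = 01111011
19 = 00010011
170 = 10101010
124 = 01111100
Binary: 01111011.00010011.10101010.01111100


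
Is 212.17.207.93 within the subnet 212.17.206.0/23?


Subnet network: 212.17.206.0
Test IP AND mask: 212.17.206.0
Yes, 212.17.207.93 is in 212.17.206.0/23


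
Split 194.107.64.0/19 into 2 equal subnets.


New prefix = 19 + 1 = 20
Each subnet has 4096 addresses
  194.107.64.0/20
  194.107.80.0/20
Subnets: 194.107.64.0/20, 194.107.80.0/20


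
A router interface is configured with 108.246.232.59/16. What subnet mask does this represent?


/16 means 16 network bits, 16 host bits
Binary: 11111111111111110000000000000000
Mask: 255.255.0.0


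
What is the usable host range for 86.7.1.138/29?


Network: 86.7.1.136
Broadcast: 86.7.1.143
First usable = network + 1
Last usable = broadcast - 1
Range: 86.7.1.137 to 86.7.1.142


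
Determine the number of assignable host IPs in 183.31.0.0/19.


Host bits = 32 - 19 = 13
Total addresses = 2^13 = 8192
Usable = total - 2 (network and broadcast)
Usable hosts: 8190


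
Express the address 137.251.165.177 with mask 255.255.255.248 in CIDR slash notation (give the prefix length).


Binary: 11111111.11111111.11111111.11111000
Count leading 1s
Prefix: /29


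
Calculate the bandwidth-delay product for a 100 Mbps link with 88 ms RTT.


BDP = bandwidth * RTT
= 100 Mbps * 88 ms
= 100 * 1e6 * 88 / 1000 bits
= 8800000 bits
= 1100000 bytes
= 1074.2188 KB
BDP = 8800000 bits (1100000 bytes)


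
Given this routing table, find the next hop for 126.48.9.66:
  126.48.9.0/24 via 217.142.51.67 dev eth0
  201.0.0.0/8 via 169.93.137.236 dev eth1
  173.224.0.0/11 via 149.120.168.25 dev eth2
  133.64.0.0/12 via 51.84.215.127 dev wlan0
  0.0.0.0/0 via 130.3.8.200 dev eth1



Longest prefix match for 126.48.9.66:
  /24 126.48.9.0: MATCH
  /8 201.0.0.0: no
  /11 173.224.0.0: no
  /12 133.64.0.0: no
  /0 0.0.0.0: MATCH
Selected: next-hop 217.142.51.67 via eth0 (matched /24)


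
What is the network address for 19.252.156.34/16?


IP:   00010011.11111100.10011100.00100010
Mask: 11111111.11111111.00000000.00000000
AND operation:
Net:  00010011.11111100.00000000.00000000
Network: 19.252.0.0/16


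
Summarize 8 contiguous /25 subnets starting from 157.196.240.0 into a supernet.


Original prefix: /25
Number of subnets: 8 = 2^3
New prefix = 25 - 3 = 22
Supernet: 157.196.240.0/22


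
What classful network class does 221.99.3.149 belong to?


First octet: 221
Binary: 11011101
110xxxxx -> Class C (192-223)
Class C, default mask 255.255.255.0 (/24)


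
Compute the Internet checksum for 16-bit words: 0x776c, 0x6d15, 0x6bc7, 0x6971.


Sum all words (with carry folding):
+ 0x776c = 0x776c
+ 0x6d15 = 0xe481
+ 0x6bc7 = 0x5049
+ 0x6971 = 0xb9ba
One's complement: ~0xb9ba
Checksum = 0x4645


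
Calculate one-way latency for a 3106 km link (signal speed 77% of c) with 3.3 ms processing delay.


Speed = 0.77 * 3e5 km/s = 231000 km/s
Propagation delay = 3106 / 231000 = 0.0134 s = 13.4459 ms
Processing delay = 3.3 ms
Total one-way latency = 16.7459 ms


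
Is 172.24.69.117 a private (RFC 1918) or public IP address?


RFC 1918 private ranges:
  10.0.0.0/8 (10.0.0.0 - 10.255.255.255)
  172.16.0.0/12 (172.16.0.0 - 172.31.255.255)
  192.168.0.0/16 (192.168.0.0 - 192.168.255.255)
Private (in 172.16.0.0/12)


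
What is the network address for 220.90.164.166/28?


IP:   11011100.01011010.10100100.10100110
Mask: 11111111.11111111.11111111.11110000
AND operation:
Net:  11011100.01011010.10100100.10100000
Network: 220.90.164.160/28


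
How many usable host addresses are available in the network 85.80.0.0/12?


Host bits = 32 - 12 = 20
Total addresses = 2^20 = 1048576
Usable = total - 2 (network and broadcast)
Usable hosts: 1048574


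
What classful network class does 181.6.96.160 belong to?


First octet: 181
Binary: 10110101
10xxxxxx -> Class B (128-191)
Class B, default mask 255.255.0.0 (/16)


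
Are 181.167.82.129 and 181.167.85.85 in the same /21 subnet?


Mask: 255.255.248.0
181.167.82.129 AND mask = 181.167.80.0
181.167.85.85 AND mask = 181.167.80.0
Yes, same subnet (181.167.80.0)


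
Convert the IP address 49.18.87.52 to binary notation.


49 = 00110001
18 = 00010010
87 = 01010111
52 = 00110100
Binary: 00110001.00010010.01010111.00110100


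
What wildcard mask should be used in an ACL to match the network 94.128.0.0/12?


Subnet mask: 255.240.0.0
Wildcard = 255.255.255.255 - subnet mask
255 - 255 = 0
255 - 240 = 15
255 - 0 = 255
255 - 0 = 255
Wildcard: 0.15.255.255


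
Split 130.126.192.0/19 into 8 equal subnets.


New prefix = 19 + 3 = 22
Each subnet has 1024 addresses
  130.126.192.0/22
  130.126.196.0/22
  130.126.200.0/22
  130.126.204.0/22
  130.126.208.0/22
  130.126.212.0/22
  130.126.216.0/22
  130.126.220.0/22
Subnets: 130.126.192.0/22, 130.126.196.0/22, 130.126.200.0/22, 130.126.204.0/22, 130.126.208.0/22, 130.126.212.0/22, 130.126.216.0/22, 130.126.220.0/22


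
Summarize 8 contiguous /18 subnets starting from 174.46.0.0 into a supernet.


Original prefix: /18
Number of subnets: 8 = 2^3
New prefix = 18 - 3 = 15
Supernet: 174.46.0.0/15


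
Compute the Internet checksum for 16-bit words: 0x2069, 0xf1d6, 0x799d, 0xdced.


Sum all words (with carry folding):
+ 0x2069 = 0x2069
+ 0xf1d6 = 0x1240
+ 0x799d = 0x8bdd
+ 0xdced = 0x68cb
One's complement: ~0x68cb
Checksum = 0x9734


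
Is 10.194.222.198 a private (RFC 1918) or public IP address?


RFC 1918 private ranges:
  10.0.0.0/8 (10.0.0.0 - 10.255.255.255)
  172.16.0.0/12 (172.16.0.0 - 172.31.255.255)
  192.168.0.0/16 (192.168.0.0 - 192.168.255.255)
Private (in 10.0.0.0/8)


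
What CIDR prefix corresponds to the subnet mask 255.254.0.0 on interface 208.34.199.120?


Binary: 11111111.11111110.00000000.00000000
Count leading 1s
Prefix: /15


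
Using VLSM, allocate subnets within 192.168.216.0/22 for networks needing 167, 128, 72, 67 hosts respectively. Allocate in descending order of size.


167 hosts -> /24 (254 usable): 192.168.216.0/24
128 hosts -> /24 (254 usable): 192.168.217.0/24
72 hosts -> /25 (126 usable): 192.168.218.0/25
67 hosts -> /25 (126 usable): 192.168.218.128/25
Allocation: 192.168.216.0/24 (167 hosts, 254 usable); 192.168.217.0/24 (128 hosts, 254 usable); 192.168.218.0/25 (72 hosts, 126 usable); 192.168.218.128/25 (67 hosts, 126 usable)


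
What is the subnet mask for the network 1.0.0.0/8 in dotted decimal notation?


/8 means 8 network bits, 24 host bits
Binary: 11111111000000000000000000000000
Mask: 255.0.0.0


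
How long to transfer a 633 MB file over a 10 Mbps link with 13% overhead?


Effective throughput = 10 * (1 - 13/100) = 8.7 Mbps
File size in Mb = 633 * 8 = 5064 Mb
Time = 5064 / 8.7
Time = 582.069 seconds


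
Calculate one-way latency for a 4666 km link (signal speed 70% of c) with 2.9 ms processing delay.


Speed = 0.7 * 3e5 km/s = 210000 km/s
Propagation delay = 4666 / 210000 = 0.0222 s = 22.219 ms
Processing delay = 2.9 ms
Total one-way latency = 25.119 ms


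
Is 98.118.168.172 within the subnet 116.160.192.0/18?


Subnet network: 116.160.192.0
Test IP AND mask: 98.118.128.0
No, 98.118.168.172 is not in 116.160.192.0/18


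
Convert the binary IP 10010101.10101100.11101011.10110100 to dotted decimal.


10010101 = 149
10101100 = 172
11101011 = 235
10110100 = 180
IP: 149.172.235.180


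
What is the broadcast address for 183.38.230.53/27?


Network: 183.38.230.32/27
Host bits = 5
Set all host bits to 1:
Broadcast: 183.38.230.63


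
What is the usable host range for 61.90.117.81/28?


Network: 61.90.117.80
Broadcast: 61.90.117.95
First usable = network + 1
Last usable = broadcast - 1
Range: 61.90.117.81 to 61.90.117.94


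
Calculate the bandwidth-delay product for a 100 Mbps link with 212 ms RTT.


BDP = bandwidth * RTT
= 100 Mbps * 212 ms
= 100 * 1e6 * 212 / 1000 bits
= 21200000 bits
= 2650000 bytes
= 2587.8906 KB
BDP = 21200000 bits (2650000 bytes)


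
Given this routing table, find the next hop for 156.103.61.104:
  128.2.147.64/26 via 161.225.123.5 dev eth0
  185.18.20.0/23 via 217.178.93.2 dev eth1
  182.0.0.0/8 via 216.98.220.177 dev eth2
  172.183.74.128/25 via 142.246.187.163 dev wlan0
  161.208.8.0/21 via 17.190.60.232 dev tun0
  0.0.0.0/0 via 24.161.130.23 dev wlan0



Longest prefix match for 156.103.61.104:
  /26 128.2.147.64: no
  /23 185.18.20.0: no
  /8 182.0.0.0: no
  /25 172.183.74.128: no
  /21 161.208.8.0: no
  /0 0.0.0.0: MATCH
Selected: next-hop 24.161.130.23 via wlan0 (matched /0)


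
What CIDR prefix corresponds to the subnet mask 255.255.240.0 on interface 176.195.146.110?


Binary: 11111111.11111111.11110000.00000000
Count leading 1s
Prefix: /20


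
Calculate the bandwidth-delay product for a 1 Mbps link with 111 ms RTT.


BDP = bandwidth * RTT
= 1 Mbps * 111 ms
= 1 * 1e6 * 111 / 1000 bits
= 111000 bits
= 13875 bytes
= 13.5498 KB
BDP = 111000 bits (13875 bytes)


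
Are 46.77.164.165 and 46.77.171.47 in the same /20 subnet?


Mask: 255.255.240.0
46.77.164.165 AND mask = 46.77.160.0
46.77.171.47 AND mask = 46.77.160.0
Yes, same subnet (46.77.160.0)


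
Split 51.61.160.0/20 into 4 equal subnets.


New prefix = 20 + 2 = 22
Each subnet has 1024 addresses
  51.61.160.0/22
  51.61.164.0/22
  51.61.168.0/22
  51.61.172.0/22
Subnets: 51.61.160.0/22, 51.61.164.0/22, 51.61.168.0/22, 51.61.172.0/22


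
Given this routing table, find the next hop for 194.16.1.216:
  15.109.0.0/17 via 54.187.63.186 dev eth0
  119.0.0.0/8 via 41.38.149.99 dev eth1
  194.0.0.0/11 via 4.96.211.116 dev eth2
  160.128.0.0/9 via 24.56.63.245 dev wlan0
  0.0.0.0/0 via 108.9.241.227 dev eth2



Longest prefix match for 194.16.1.216:
  /17 15.109.0.0: no
  /8 119.0.0.0: no
  /11 194.0.0.0: MATCH
  /9 160.128.0.0: no
  /0 0.0.0.0: MATCH
Selected: next-hop 4.96.211.116 via eth2 (matched /11)


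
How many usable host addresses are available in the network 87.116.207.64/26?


Host bits = 32 - 26 = 6
Total addresses = 2^6 = 64
Usable = total - 2 (network and broadcast)
Usable hosts: 62


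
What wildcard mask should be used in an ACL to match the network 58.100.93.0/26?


Subnet mask: 255.255.255.192
Wildcard = 255.255.255.255 - subnet mask
255 - 255 = 0
255 - 255 = 0
255 - 255 = 0
255 - 192 = 63
Wildcard: 0.0.0.63


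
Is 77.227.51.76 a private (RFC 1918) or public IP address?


RFC 1918 private ranges:
  10.0.0.0/8 (10.0.0.0 - 10.255.255.255)
  172.16.0.0/12 (172.16.0.0 - 172.31.255.255)
  192.168.0.0/16 (192.168.0.0 - 192.168.255.255)
Public (not in any RFC 1918 range)
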